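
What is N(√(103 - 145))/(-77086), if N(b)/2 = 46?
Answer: -46/38543 ≈ -0.0011935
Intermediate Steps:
N(b) = 92 (N(b) = 2*46 = 92)
N(√(103 - 145))/(-77086) = 92/(-77086) = 92*(-1/77086) = -46/38543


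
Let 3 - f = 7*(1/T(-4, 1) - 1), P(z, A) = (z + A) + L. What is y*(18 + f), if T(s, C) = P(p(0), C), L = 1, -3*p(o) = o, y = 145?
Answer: 7105/2 ≈ 3552.5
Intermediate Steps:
p(o) = -o/3
P(z, A) = 1 + A + z (P(z, A) = (z + A) + 1 = (A + z) + 1 = 1 + A + z)
T(s, C) = 1 + C (T(s, C) = 1 + C - 1/3*0 = 1 + C + 0 = 1 + C)
f = 13/2 (f = 3 - 7*(1/(1 + 1) - 1) = 3 - 7*(1/2 - 1) = 3 - 7*(-1)/2 = 3 - 1*(-7/2) = 3 + 7/2 = 13/2 ≈ 6.5000)
y*(18 + f) = 145*(18 + 13/2) = 145*(49/2) = 7105/2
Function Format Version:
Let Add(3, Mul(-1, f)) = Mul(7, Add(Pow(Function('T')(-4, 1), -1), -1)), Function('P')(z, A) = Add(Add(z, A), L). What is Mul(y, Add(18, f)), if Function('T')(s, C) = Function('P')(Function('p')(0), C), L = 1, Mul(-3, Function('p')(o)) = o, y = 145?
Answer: Rational(7105, 2) ≈ 3552.5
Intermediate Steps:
Function('p')(o) = Mul(Rational(-1, 3), o)
Function('P')(z, A) = Add(1, A, z) (Function('P')(z, A) = Add(Add(z, A), 1) = Add(Add(A, z), 1) = Add(1, A, z))
Function('T')(s, C) = Add(1, C) (Function('T')(s, C) = Add(1, C, Mul(Rational(-1, 3), 0)) = Add(1, C, 0) = Add(1, C))
f = Rational(13, 2) (f = Add(3, Mul(-1, Mul(7, Add(Pow(Add(1, 1), -1), -1)))) = Add(3, Mul(-1, Mul(7, Add(Pow(2, -1), -1)))) = Add(3, Mul(-1, Mul(7, Add(Rational(1, 2), -1)))) = Add(3, Mul(-1, Mul(7, Rational(-1, 2)))) = Add(3, Mul(-1, Rational(-7, 2))) = Add(3, Rational(7, 2)) = Rational(13, 2) ≈ 6.5000)
Mul(y, Add(18, f)) = Mul(145, Add(18, Rational(13, 2))) = Mul(145, Rational(49, 2)) = Rational(7105, 2)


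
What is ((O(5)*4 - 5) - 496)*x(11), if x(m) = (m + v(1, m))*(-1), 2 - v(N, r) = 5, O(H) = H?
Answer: 3848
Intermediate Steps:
v(N, r) = -3 (v(N, r) = 2 - 1*5 = 2 - 5 = -3)
x(m) = 3 - m (x(m) = (m - 3)*(-1) = (-3 + m)*(-1) = 3 - m)
((O(5)*4 - 5) - 496)*x(11) = ((5*4 - 5) - 496)*(3 - 1*11) = ((20 - 5) - 496)*(3 - 11) = (15 - 496)*(-8) = -481*(-8) = 3848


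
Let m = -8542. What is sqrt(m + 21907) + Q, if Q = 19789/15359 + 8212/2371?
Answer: 173047827/36416189 + 9*sqrt(165) ≈ 120.36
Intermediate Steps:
Q = 173047827/36416189 (Q = 19789*(1/15359) + 8212*(1/2371) = 19789/15359 + 8212/2371 = 173047827/36416189 ≈ 4.7519)
sqrt(m + 21907) + Q = sqrt(-8542 + 21907) + 173047827/36416189 = sqrt(13365) + 173047827/36416189 = 9*sqrt(165) + 173047827/36416189 = 173047827/36416189 + 9*sqrt(165)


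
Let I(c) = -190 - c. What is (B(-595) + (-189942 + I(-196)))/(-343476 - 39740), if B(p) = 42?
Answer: 94947/191608 ≈ 0.49553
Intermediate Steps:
(B(-595) + (-189942 + I(-196)))/(-343476 - 39740) = (42 + (-189942 + (-190 - 1*(-196))))/(-343476 - 39740) = (42 + (-189942 + (-190 + 196)))/(-383216) = (42 + (-189942 + 6))*(-1/383216) = (42 - 189936)*(-1/383216) = -189894*(-1/383216) = 94947/191608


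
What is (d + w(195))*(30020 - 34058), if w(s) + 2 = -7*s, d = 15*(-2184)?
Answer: 137804826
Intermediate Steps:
d = -32760
w(s) = -2 - 7*s
(d + w(195))*(30020 - 34058) = (-32760 + (-2 - 7*195))*(30020 - 34058) = (-32760 + (-2 - 1365))*(-4038) = (-32760 - 1367)*(-4038) = -34127*(-4038) = 137804826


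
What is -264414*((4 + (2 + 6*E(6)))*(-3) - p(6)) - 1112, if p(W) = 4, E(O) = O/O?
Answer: 10575448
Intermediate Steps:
E(O) = 1
-264414*((4 + (2 + 6*E(6)))*(-3) - p(6)) - 1112 = -264414*((4 + (2 + 6*1))*(-3) - 1*4) - 1112 = -264414*((4 + (2 + 6))*(-3) - 4) - 1112 = -264414*((4 + 8)*(-3) - 4) - 1112 = -264414*(12*(-3) - 4) - 1112 = -264414*(-36 - 4) - 1112 = -264414*(-40) - 1112 = -762*(-13880) - 1112 = 10576560 - 1112 = 10575448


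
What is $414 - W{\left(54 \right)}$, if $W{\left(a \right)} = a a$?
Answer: $-2502$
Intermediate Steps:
$W{\left(a \right)} = a^{2}$
$414 - W{\left(54 \right)} = 414 - 54^{2} = 414 - 2916 = -2502$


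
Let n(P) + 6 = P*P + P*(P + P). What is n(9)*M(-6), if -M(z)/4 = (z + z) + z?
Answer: 17064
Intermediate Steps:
n(P) = -6 + 3*P**2 (n(P) = -6 + (P*P + P*(P + P)) = -6 + (P**2 + P*(2*P)) = -6 + (P**2 + 2*P**2) = -6 + 3*P**2)
M(z) = -12*z (M(z) = -4*((z + z) + z) = -4*(2*z + z) = -12*z)
n(9)*M(-6) = (-6 + 3*9**2)*(-12*(-6)) = (-6 + 3*81)*72 = (-6 + 243)*72 = 237*72 = 17064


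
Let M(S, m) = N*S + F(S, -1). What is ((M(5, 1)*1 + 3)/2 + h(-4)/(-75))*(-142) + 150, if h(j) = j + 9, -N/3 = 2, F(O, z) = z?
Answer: 32212/15 ≈ 2147.5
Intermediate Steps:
N = -6 (N = -3*2 = -6)
h(j) = 9 + j
M(S, m) = -1 - 6*S (M(S, m) = -6*S - 1 = -1 - 6*S)
((M(5, 1)*1 + 3)/2 + h(-4)/(-75))*(-142) + 150 = (((-1 - 6*5)*1 + 3)/2 + (9 - 4)/(-75))*(-142) + 150 = (((-1 - 30)*1 + 3)*(1/2) + 5*(-1/75))*(-142) + 150 = ((-31*1 + 3)*(1/2) - 1/15)*(-142) + 150 = ((-31 + 3)*(1/2) - 1/15)*(-142) + 150 = (-28*1/2 - 1/15)*(-142) + 150 = (-14 - 1/15)*(-142) + 150 = -211/15*(-142) + 150 = 29962/15 + 150 = 32212/15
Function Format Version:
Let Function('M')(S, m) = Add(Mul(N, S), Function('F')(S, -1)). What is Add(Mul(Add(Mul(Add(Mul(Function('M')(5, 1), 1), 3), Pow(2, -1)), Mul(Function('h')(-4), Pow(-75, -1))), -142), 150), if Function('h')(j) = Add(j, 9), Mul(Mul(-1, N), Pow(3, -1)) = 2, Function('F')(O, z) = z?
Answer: Rational(32212, 15) ≈ 2147.5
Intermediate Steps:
N = -6 (N = Mul(-3, 2) = -6)
Function('h')(j) = Add(9, j)
Function('M')(S, m) = Add(-1, Mul(-6, S)) (Function('M')(S, m) = Add(Mul(-6, S), -1) = Add(-1, Mul(-6, S)))
Add(Mul(Add(Mul(Add(Mul(Function('M')(5, 1), 1), 3), Pow(2, -1)), Mul(Function('h')(-4), Pow(-75, -1))), -142), 150) = Add(Mul(Add(Mul(Add(Mul(Add(-1, Mul(-6, 5)), 1), 3), Pow(2, -1)), Mul(Add(9, -4), Pow(-75, -1))), -142), 150) = Add(Mul(Add(Mul(Add(Mul(Add(-1, -30), 1), 3), Rational(1, 2)), Mul(5, Rational(-1, 75))), -142), 150) = Add(Mul(Add(Mul(Add(Mul(-31, 1), 3), Rational(1, 2)), Rational(-1, 15)), -142), 150) = Add(Mul(Add(Mul(Add(-31, 3), Rational(1, 2)), Rational(-1, 15)), -142), 150) = Add(Mul(Add(Mul(-28, Rational(1, 2)), Rational(-1, 15)), -142), 150) = Add(Mul(Add(-14, Rational(-1, 15)), -142), 150) = Add(Mul(Rational(-211, 15), -142), 150) = Add(Rational(29962, 15), 150) = Rational(32212, 15)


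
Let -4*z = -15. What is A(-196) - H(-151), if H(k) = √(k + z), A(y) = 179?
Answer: 179 - I*√589/2 ≈ 179.0 - 12.135*I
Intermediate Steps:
z = 15/4 (z = -¼*(-15) = 15/4 ≈ 3.7500)
H(k) = √(15/4 + k) (H(k) = √(k + 15/4) = √(15/4 + k))
A(-196) - H(-151) = 179 - √(15 + 4*(-151))/2 = 179 - √(15 - 604)/2 = 179 - √(-589)/2 = 179 - I*√589/2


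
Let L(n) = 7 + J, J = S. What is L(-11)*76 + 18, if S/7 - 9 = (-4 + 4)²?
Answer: 5338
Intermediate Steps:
S = 63 (S = 63 + 7*(-4 + 4)² = 63 + 7*0² = 63 + 7*0 = 63 + 0 = 63)
J = 63
L(n) = 70 (L(n) = 7 + 63 = 70)
L(-11)*76 + 18 = 70*76 + 18 = 5320 + 18 = 5338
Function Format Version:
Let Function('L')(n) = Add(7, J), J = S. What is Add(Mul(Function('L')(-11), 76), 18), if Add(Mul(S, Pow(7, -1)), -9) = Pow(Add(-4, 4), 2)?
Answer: 5338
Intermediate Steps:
S = 63 (S = Add(63, Mul(7, Pow(Add(-4, 4), 2))) = Add(63, Mul(7, Pow(0, 2))) = Add(63, Mul(7, 0)) = Add(63, 0) = 63)
J = 63
Function('L')(n) = 70 (Function('L')(n) = Add(7, 63) = 70)
Add(Mul(Function('L')(-11), 76), 18) = Add(Mul(70, 76), 18) = Add(5320, 18) = 5338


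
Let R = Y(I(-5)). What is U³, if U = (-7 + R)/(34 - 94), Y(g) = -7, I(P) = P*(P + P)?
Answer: 343/27000 ≈ 0.012704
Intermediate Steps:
I(P) = 2*P² (I(P) = P*(2*P) = 2*P²)
R = -7
U = 7/30 (U = (-7 - 7)/(34 - 94) = -14/(-60) = -14*(-1/60) = 7/30 ≈ 0.23333)
U³ = (7/30)³ = 343/27000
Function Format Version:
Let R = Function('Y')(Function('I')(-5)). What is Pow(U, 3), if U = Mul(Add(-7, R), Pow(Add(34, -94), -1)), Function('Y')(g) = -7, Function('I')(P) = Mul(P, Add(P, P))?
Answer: Rational(343, 27000) ≈ 0.012704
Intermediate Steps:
Function('I')(P) = Mul(2, Pow(P, 2)) (Function('I')(P) = Mul(P, Mul(2, P)) = Mul(2, Pow(P, 2)))
R = -7
U = Rational(7, 30) (U = Mul(Add(-7, -7), Pow(Add(34, -94), -1)) = Mul(-14, Pow(-60, -1)) = Mul(-14, Rational(-1, 60)) = Rational(7, 30) ≈ 0.23333)
Pow(U, 3) = Pow(Rational(7, 30), 3) = Rational(343, 27000)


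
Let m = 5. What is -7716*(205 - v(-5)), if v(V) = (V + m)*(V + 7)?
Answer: -1581780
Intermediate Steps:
v(V) = (5 + V)*(7 + V) (v(V) = (V + 5)*(V + 7) = (5 + V)*(7 + V))
-7716*(205 - v(-5)) = -7716*(205 - (35 + (-5)**2 + 12*(-5))) = -7716*(205 - (35 + 25 - 60)) = -7716*(205 - 1*0) = -7716*(205 + 0) = -7716*205 = -1581780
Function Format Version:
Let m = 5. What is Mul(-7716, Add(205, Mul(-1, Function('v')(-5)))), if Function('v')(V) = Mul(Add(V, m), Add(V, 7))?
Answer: -1581780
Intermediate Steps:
Function('v')(V) = Mul(Add(5, V), Add(7, V)) (Function('v')(V) = Mul(Add(V, 5), Add(V, 7)) = Mul(Add(5, V), Add(7, V)))
Mul(-7716, Add(205, Mul(-1, Function('v')(-5)))) = Mul(-7716, Add(205, Mul(-1, Add(35, Pow(-5, 2), Mul(12, -5))))) = Mul(-7716, Add(205, Mul(-1, Add(35, 25, -60)))) = Mul(-7716, Add(205, Mul(-1, 0))) = Mul(-7716, Add(205, 0)) = Mul(-7716, 205) = -1581780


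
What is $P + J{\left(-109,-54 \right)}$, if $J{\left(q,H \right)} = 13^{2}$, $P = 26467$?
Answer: $26636$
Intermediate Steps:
$J{\left(q,H \right)} = 169$
$P + J{\left(-109,-54 \right)} = 26467 + 169 = 26636$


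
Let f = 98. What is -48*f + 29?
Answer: -4675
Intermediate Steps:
-48*f + 29 = -48*98 + 29 = -4704 + 29 = -4675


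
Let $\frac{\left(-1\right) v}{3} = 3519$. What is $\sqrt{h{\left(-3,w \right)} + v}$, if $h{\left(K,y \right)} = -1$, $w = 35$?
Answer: $i \sqrt{10558} \approx 102.75 i$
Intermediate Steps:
$v = -10557$ ($v = \left(-3\right) 3519 = -10557$)
$\sqrt{h{\left(-3,w \right)} + v} = \sqrt{-1 - 10557} = \sqrt{-10558} = i \sqrt{10558}$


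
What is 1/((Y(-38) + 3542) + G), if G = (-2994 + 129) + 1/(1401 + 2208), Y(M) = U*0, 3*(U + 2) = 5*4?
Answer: 3609/2443294 ≈ 0.0014771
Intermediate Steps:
U = 14/3 (U = -2 + (5*4)/3 = -2 + (⅓)*20 = -2 + 20/3 = 14/3 ≈ 4.6667)
Y(M) = 0 (Y(M) = (14/3)*0 = 0)
G = -10339784/3609 (G = -2865 + 1/3609 = -10339784/3609 ≈ -2865.0)
1/((Y(-38) + 3542) + G) = 1/((0 + 3542) - 10339784/3609) = 1/(3542 - 10339784/3609) = 1/(2443294/3609) = 3609/2443294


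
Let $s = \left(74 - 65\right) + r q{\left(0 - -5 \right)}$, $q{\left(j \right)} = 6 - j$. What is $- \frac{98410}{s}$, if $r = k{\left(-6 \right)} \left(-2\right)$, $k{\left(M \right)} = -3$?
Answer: $- \frac{19682}{3} \approx -6560.7$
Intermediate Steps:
$r = 6$ ($r = \left(-3\right) \left(-2\right) = 6$)
$s = 15$ ($s = \left(74 - 65\right) + 6 \left(6 - \left(0 - -5\right)\right) = \left(74 - 65\right) + 6 \left(6 - \left(0 + 5\right)\right) = 9 + 6 \left(6 - 5\right) = 9 + 6 \cdot 1 = 9 + 6 = 15$)
$- \frac{98410}{s} = - \frac{98410}{15} = \left(-98410\right) \frac{1}{15} = - \frac{19682}{3}$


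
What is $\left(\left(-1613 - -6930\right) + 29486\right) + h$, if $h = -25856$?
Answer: $8947$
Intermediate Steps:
$\left(\left(-1613 - -6930\right) + 29486\right) + h = \left(\left(-1613 - -6930\right) + 29486\right) - 25856 = \left(\left(-1613 + 6930\right) + 29486\right) - 25856 = \left(5317 + 29486\right) - 25856 = 34803 - 25856 = 8947$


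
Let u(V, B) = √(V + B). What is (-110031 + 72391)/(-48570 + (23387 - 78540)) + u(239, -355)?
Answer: 37640/103723 + 2*I*√29 ≈ 0.36289 + 10.77*I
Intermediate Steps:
u(V, B) = √(B + V)
(-110031 + 72391)/(-48570 + (23387 - 78540)) + u(239, -355) = (-110031 + 72391)/(-48570 + (23387 - 78540)) + √(-355 + 239) = -37640/(-48570 - 55153) + √(-116) = -37640/(-103723) + 2*I*√29 = -37640*(-1/103723) + 2*I*√29 = 37640/103723 + 2*I*√29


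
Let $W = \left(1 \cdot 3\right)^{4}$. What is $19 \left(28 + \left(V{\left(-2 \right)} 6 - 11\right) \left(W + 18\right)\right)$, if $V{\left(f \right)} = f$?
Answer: $-42731$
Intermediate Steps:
$W = 81$ ($W = 3^{4} = 81$)
$19 \left(28 + \left(V{\left(-2 \right)} 6 - 11\right) \left(W + 18\right)\right) = 19 \left(28 + \left(\left(-2\right) 6 - 11\right) \left(81 + 18\right)\right) = 19 \left(28 + \left(-12 - 11\right) 99\right) = 19 \left(28 - 2277\right) = 19 \left(-2249\right) = -42731$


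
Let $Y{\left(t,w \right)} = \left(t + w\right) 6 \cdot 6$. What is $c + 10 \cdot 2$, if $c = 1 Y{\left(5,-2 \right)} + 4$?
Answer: $132$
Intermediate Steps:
$Y{\left(t,w \right)} = 36 t + 36 w$ ($Y{\left(t,w \right)} = \left(6 t + 6 w\right) 6 = 36 t + 36 w$)
$c = 112$ ($c = 1 \left(36 \cdot 5 + 36 \left(-2\right)\right) + 4 = 1 \left(180 - 72\right) + 4 = 1 \cdot 108 + 4 = 108 + 4 = 112$)
$c + 10 \cdot 2 = 112 + 10 \cdot 2 = 112 + 20 = 132$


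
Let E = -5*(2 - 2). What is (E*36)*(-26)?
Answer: 0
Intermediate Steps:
E = 0 (E = -5*0 = 0)
(E*36)*(-26) = (0*36)*(-26) = 0*(-26) = 0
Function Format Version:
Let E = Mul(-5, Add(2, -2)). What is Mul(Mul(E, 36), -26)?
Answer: 0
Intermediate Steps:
E = 0 (E = Mul(-5, 0) = 0)
Mul(Mul(E, 36), -26) = Mul(Mul(0, 36), -26) = Mul(0, -26) = 0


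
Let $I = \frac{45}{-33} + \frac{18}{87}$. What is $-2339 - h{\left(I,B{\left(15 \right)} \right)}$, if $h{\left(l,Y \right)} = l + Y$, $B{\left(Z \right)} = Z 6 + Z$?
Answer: $- \frac{779267}{319} \approx -2442.8$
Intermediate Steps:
$B{\left(Z \right)} = 7 Z$ ($B{\left(Z \right)} = 6 Z + Z = 7 Z$)
$I = - \frac{369}{319}$ ($I = 45 \left(- \frac{1}{33}\right) + 18 \cdot \frac{1}{87} = - \frac{15}{11} + \frac{6}{29} = - \frac{369}{319} \approx -1.1567$)
$h{\left(l,Y \right)} = Y + l$
$-2339 - h{\left(I,B{\left(15 \right)} \right)} = -2339 - \left(7 \cdot 15 - \frac{369}{319}\right) = -2339 - \left(105 - \frac{369}{319}\right) = -2339 - \frac{33126}{319} = - \frac{779267}{319}$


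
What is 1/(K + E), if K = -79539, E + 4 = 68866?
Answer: -1/10677 ≈ -9.3659e-5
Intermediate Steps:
E = 68862 (E = -4 + 68866 = 68862)
1/(K + E) = 1/(-79539 + 68862) = 1/(-10677) = -1/10677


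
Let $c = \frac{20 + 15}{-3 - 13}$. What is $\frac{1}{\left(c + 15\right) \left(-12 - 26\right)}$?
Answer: $- \frac{8}{3895} \approx -0.0020539$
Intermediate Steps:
$c = - \frac{35}{16}$ ($c = \frac{35}{-16} = 35 \left(- \frac{1}{16}\right) = - \frac{35}{16} \approx -2.1875$)
$\frac{1}{\left(c + 15\right) \left(-12 - 26\right)} = \frac{1}{\left(- \frac{35}{16} + 15\right) \left(-12 - 26\right)} = \frac{1}{\frac{205}{16} \left(-12 - 26\right)} = \frac{1}{\frac{205}{16} \left(-38\right)} = \frac{1}{- \frac{3895}{8}} = - \frac{8}{3895}$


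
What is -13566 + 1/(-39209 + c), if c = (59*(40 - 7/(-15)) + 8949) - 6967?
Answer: -7089483087/522592 ≈ -13566.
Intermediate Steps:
c = 65543/15 (c = (59*(40 - 7*(-1/15)) + 8949) - 6967 = (59*(40 + 7/15) + 8949) - 6967 = (59*(607/15) + 8949) - 6967 = (35813/15 + 8949) - 6967 = 170048/15 - 6967 = 65543/15 ≈ 4369.5)
-13566 + 1/(-39209 + c) = -13566 + 1/(-39209 + 65543/15) = -13566 + 1/(-522592/15) = -13566 - 15/522592 = -7089483087/522592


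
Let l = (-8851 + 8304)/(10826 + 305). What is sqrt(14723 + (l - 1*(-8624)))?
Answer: 3*sqrt(321407513690)/11131 ≈ 152.80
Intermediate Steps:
l = -547/11131 ≈ -0.049142
sqrt(14723 + (l - 1*(-8624))) = sqrt(14723 + (-547/11131 - 1*(-8624))) = sqrt(14723 + (-547/11131 + 8624)) = sqrt(14723 + 95993197/11131) = sqrt(259874910/11131) = 3*sqrt(321407513690)/11131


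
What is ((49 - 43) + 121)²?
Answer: 16129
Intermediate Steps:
((49 - 43) + 121)² = (6 + 121)² = 127² = 16129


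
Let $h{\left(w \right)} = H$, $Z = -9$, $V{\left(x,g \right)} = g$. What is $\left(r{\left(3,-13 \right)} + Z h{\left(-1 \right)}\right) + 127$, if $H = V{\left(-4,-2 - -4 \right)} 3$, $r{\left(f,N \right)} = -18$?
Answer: $55$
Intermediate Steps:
$H = 6$ ($H = \left(-2 - -4\right) 3 = \left(-2 + 4\right) 3 = 2 \cdot 3 = 6$)
$h{\left(w \right)} = 6$
$\left(r{\left(3,-13 \right)} + Z h{\left(-1 \right)}\right) + 127 = \left(-18 - 54\right) + 127 = -72 + 127 = 55$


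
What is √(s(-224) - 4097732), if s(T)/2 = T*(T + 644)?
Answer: 2*I*√1071473 ≈ 2070.2*I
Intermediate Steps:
s(T) = 2*T*(644 + T) (s(T) = 2*(T*(T + 644)) = 2*(T*(644 + T)) = 2*T*(644 + T))
√(s(-224) - 4097732) = √(2*(-224)*(644 - 224) - 4097732) = √(2*(-224)*420 - 4097732) = √(-188160 - 4097732) = √(-4285892) = 2*I*√1071473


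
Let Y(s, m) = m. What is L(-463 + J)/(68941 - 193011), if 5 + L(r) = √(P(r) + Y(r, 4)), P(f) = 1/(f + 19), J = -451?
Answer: 1/24814 - √3203205/111042650 ≈ 2.4182e-5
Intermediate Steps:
P(f) = 1/(19 + f)
L(r) = -5 + √(4 + 1/(19 + r)) (L(r) = -5 + √(1/(19 + r) + 4) = -5 + √(4 + 1/(19 + r)))
L(-463 + J)/(68941 - 193011) = (-5 + √((77 + 4*(-463 - 451))/(19 + (-463 - 451))))/(68941 - 193011) = (-5 + √((77 + 4*(-914))/(19 - 914)))/(-124070) = (-5 + √((77 - 3656)/(-895)))*(-1/124070) = (-5 + √(-1/895*(-3579)))*(-1/124070) = (-5 + √(3579/895))*(-1/124070) = (-5 + √3203205/895)*(-1/124070) = 1/24814 - √3203205/111042650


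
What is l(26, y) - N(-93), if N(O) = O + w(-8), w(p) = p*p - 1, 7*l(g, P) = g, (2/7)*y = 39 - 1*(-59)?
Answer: 236/7 ≈ 33.714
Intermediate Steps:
y = 343 (y = 7*(39 - 1*(-59))/2 = 7*(39 + 59)/2 = (7/2)*98 = 343)
l(g, P) = g/7
w(p) = -1 + p**2 (w(p) = p**2 - 1 = -1 + p**2)
N(O) = 63 + O (N(O) = O + (-1 + (-8)**2) = O + (-1 + 64) = O + 63 = 63 + O)
l(26, y) - N(-93) = (1/7)*26 - (63 - 93) = 26/7 - 1*(-30) = 26/7 + 30 = 236/7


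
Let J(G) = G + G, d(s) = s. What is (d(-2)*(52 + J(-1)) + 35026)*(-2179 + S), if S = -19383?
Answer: -753074412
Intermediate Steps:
J(G) = 2*G
(d(-2)*(52 + J(-1)) + 35026)*(-2179 + S) = (-2*(52 + 2*(-1)) + 35026)*(-2179 - 19383) = (-2*(52 - 2) + 35026)*(-21562) = (-2*50 + 35026)*(-21562) = (-100 + 35026)*(-21562) = 34926*(-21562) = -753074412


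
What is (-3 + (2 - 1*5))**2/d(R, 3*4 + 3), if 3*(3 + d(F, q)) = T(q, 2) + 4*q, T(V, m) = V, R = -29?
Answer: 18/11 ≈ 1.6364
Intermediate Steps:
d(F, q) = -3 + 5*q/3 (d(F, q) = -3 + (q + 4*q)/3 = -3 + (5*q)/3 = -3 + 5*q/3)
(-3 + (2 - 1*5))**2/d(R, 3*4 + 3) = (-3 + (2 - 1*5))**2/(-3 + 5*(3*4 + 3)/3) = (-3 + (2 - 5))**2/(-3 + 5*(12 + 3)/3) = (-3 - 3)**2/(-3 + (5/3)*15) = (-6)**2/(-3 + 25) = 36/22 = 36*(1/22) = 18/11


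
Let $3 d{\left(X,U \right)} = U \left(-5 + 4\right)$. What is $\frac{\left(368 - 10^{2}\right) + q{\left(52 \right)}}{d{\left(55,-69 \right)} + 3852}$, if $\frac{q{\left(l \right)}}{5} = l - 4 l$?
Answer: $- \frac{512}{3875} \approx -0.13213$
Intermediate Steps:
$d{\left(X,U \right)} = - \frac{U}{3}$ ($d{\left(X,U \right)} = \frac{U \left(-5 + 4\right)}{3} = \frac{U \left(-1\right)}{3} = \frac{\left(-1\right) U}{3} = - \frac{U}{3}$)
$q{\left(l \right)} = - 15 l$ ($q{\left(l \right)} = 5 \left(l - 4 l\right) = 5 \left(- 3 l\right) = - 15 l$)
$\frac{\left(368 - 10^{2}\right) + q{\left(52 \right)}}{d{\left(55,-69 \right)} + 3852} = \frac{\left(368 - 10^{2}\right) - 780}{\left(- \frac{1}{3}\right) \left(-69\right) + 3852} = \frac{\left(368 - 100\right) - 780}{23 + 3852} = \frac{\left(368 - 100\right) - 780}{3875} = \left(268 - 780\right) \frac{1}{3875} = \left(-512\right) \frac{1}{3875} = - \frac{512}{3875}$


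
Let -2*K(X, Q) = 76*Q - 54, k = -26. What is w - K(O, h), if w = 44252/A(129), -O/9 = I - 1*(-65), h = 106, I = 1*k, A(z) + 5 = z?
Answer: 135094/31 ≈ 4357.9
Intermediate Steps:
A(z) = -5 + z
I = -26 (I = 1*(-26) = -26)
O = -351 (O = -9*(-26 - 1*(-65)) = -9*(-26 + 65) = -9*39 = -351)
w = 11063/31 (w = 44252/(-5 + 129) = 44252/124 = 44252*(1/124) = 11063/31 ≈ 356.87)
K(X, Q) = 27 - 38*Q (K(X, Q) = -(76*Q - 54)/2 = -(-54 + 76*Q)/2 = 27 - 38*Q)
w - K(O, h) = 11063/31 - (27 - 38*106) = 11063/31 - (27 - 4028) = 11063/31 - 1*(-4001) = 11063/31 + 4001 = 135094/31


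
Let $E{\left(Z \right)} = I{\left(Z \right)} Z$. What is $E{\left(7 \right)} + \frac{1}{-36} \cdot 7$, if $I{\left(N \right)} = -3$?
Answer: $- \frac{763}{36} \approx -21.194$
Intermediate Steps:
$E{\left(Z \right)} = - 3 Z$
$E{\left(7 \right)} + \frac{1}{-36} \cdot 7 = \left(-3\right) 7 + \frac{1}{-36} \cdot 7 = -21 - \frac{7}{36} = - \frac{763}{36}$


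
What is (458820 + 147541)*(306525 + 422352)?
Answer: 441962586597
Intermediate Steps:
(458820 + 147541)*(306525 + 422352) = 606361*728877 = 441962586597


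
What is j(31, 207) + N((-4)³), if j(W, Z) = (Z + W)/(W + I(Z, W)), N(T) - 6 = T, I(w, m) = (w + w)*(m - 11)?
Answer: -481800/8311 ≈ -57.971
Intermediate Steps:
I(w, m) = 2*w*(-11 + m) (I(w, m) = (2*w)*(-11 + m) = 2*w*(-11 + m))
N(T) = 6 + T
j(W, Z) = (W + Z)/(W + 2*Z*(-11 + W)) (j(W, Z) = (Z + W)/(W + 2*Z*(-11 + W)) = (W + Z)/(W + 2*Z*(-11 + W)))
j(31, 207) + N((-4)³) = (31 + 207)/(31 + 2*207*(-11 + 31)) + (6 + (-4)³) = 238/(31 + 2*207*20) + (6 - 64) = 238/(31 + 8280) - 58 = 238/8311 - 58 = -481800/8311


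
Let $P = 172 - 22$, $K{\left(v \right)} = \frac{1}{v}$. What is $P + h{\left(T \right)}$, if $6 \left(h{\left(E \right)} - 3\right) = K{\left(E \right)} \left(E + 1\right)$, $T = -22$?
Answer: $\frac{6739}{44} \approx 153.16$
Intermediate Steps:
$h{\left(E \right)} = 3 + \frac{1 + E}{6 E}$ ($h{\left(E \right)} = 3 + \frac{\frac{1}{E} \left(E + 1\right)}{6} = 3 + \frac{\frac{1}{E} \left(1 + E\right)}{6} = 3 + \frac{1 + E}{6 E}$)
$P = 150$
$P + h{\left(T \right)} = 150 + \frac{1 + 19 \left(-22\right)}{6 \left(-22\right)} = 150 + \frac{1}{6} \left(- \frac{1}{22}\right) \left(1 - 418\right) = 150 + \frac{1}{6} \left(- \frac{1}{22}\right) \left(-417\right) = 150 + \frac{139}{44} = \frac{6739}{44}$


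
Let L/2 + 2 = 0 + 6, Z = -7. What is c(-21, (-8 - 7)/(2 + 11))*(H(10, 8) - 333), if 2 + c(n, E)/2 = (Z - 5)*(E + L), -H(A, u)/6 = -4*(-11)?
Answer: 1306236/13 ≈ 1.0048e+5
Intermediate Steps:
H(A, u) = -264 (H(A, u) = -(-24)*(-11) = -6*44 = -264)
L = 8 (L = -4 + 2*(0 + 6) = -4 + 2*6 = -4 + 12 = 8)
c(n, E) = -196 - 24*E (c(n, E) = -4 + 2*((-7 - 5)*(E + 8)) = -4 + 2*(-12*(8 + E)) = -4 + 2*(-96 - 12*E) = -4 + (-192 - 24*E) = -196 - 24*E)
c(-21, (-8 - 7)/(2 + 11))*(H(10, 8) - 333) = (-196 - 24*(-8 - 7)/(2 + 11))*(-264 - 333) = (-196 - (-360)/13)*(-597) = (-196 - 24*(-15/13))*(-597) = (-196 + 360/13)*(-597) = -2188/13*(-597) = 1306236/13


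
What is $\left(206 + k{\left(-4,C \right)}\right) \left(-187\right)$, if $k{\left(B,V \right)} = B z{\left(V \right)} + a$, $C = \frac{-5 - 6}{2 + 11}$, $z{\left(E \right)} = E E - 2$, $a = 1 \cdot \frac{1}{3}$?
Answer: $- \frac{20049205}{507} \approx -39545.0$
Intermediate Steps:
$a = \frac{1}{3}$ ($a = 1 \cdot \frac{1}{3} = \frac{1}{3} \approx 0.33333$)
$z{\left(E \right)} = -2 + E^{2}$ ($z{\left(E \right)} = E^{2} - 2 = -2 + E^{2}$)
$C = - \frac{11}{13} \approx -0.84615$
$k{\left(B,V \right)} = \frac{1}{3} + B \left(-2 + V^{2}\right)$ ($k{\left(B,V \right)} = B \left(-2 + V^{2}\right) + \frac{1}{3} = \frac{1}{3} + B \left(-2 + V^{2}\right)$)
$\left(206 + k{\left(-4,C \right)}\right) \left(-187\right) = \left(206 - \left(- \frac{1}{3} + 4 \left(-2 + \left(- \frac{11}{13}\right)^{2}\right)\right)\right) \left(-187\right) = \left(206 - \left(- \frac{1}{3} + 4 \left(-2 + \frac{121}{169}\right)\right)\right) \left(-187\right) = \left(206 + \left(\frac{1}{3} - - \frac{868}{169}\right)\right) \left(-187\right) = \left(206 + \left(\frac{1}{3} + \frac{868}{169}\right)\right) \left(-187\right) = \left(206 + \frac{2773}{507}\right) \left(-187\right) = \frac{107215}{507} \left(-187\right) = - \frac{20049205}{507}$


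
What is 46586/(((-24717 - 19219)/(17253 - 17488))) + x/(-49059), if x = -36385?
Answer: 269341158125/1077728112 ≈ 249.92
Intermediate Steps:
46586/(((-24717 - 19219)/(17253 - 17488))) + x/(-49059) = 46586/(((-24717 - 19219)/(17253 - 17488))) - 36385/(-49059) = 46586/((-43936/(-235))) - 36385*(-1/49059) = 46586/((-43936*(-1/235))) + 36385/49059 = 46586/(43936/235) + 36385/49059 = 46586*(235/43936) + 36385/49059 = 5473855/21968 + 36385/49059 = 269341158125/1077728112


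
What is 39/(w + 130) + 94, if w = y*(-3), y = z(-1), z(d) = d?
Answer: 12541/133 ≈ 94.293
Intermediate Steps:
y = -1
w = 3 (w = -1*(-3) = 3)
39/(w + 130) + 94 = 39/(3 + 130) + 94 = 39/133 + 94 = 12541/133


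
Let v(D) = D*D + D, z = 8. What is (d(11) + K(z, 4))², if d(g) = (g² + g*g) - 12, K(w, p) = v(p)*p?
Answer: 96100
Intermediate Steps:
v(D) = D + D² (v(D) = D² + D = D + D²)
K(w, p) = p²*(1 + p) (K(w, p) = (p*(1 + p))*p = p²*(1 + p))
d(g) = -12 + 2*g² (d(g) = (g² + g²) - 12 = 2*g² - 12 = -12 + 2*g²)
(d(11) + K(z, 4))² = ((-12 + 2*11²) + 4²*(1 + 4))² = ((-12 + 2*121) + 16*5)² = ((-12 + 242) + 80)² = (230 + 80)² = 310² = 96100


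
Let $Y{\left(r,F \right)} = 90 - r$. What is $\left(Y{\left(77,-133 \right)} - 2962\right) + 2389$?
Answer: $-560$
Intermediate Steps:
$\left(Y{\left(77,-133 \right)} - 2962\right) + 2389 = \left(\left(90 - 77\right) - 2962\right) + 2389 = \left(13 - 2962\right) + 2389 = -2949 + 2389 = -560$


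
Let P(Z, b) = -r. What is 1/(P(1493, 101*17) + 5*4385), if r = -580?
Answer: 1/22505 ≈ 4.4435e-5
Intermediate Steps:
P(Z, b) = 580 (P(Z, b) = -1*(-580) = 580)
1/(P(1493, 101*17) + 5*4385) = 1/(580 + 5*4385) = 1/(580 + 21925) = 1/22505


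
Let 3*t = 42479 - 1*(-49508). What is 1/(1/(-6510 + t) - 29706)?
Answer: -72457/2152407639 ≈ -3.3663e-5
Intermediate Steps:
t = 91987/3 (t = (42479 - 1*(-49508))/3 = (42479 + 49508)/3 = (⅓)*91987 = 91987/3 ≈ 30662.)
1/(1/(-6510 + t) - 29706) = 1/(1/(-6510 + 91987/3) - 29706) = 1/(1/(72457/3) - 29706) = 1/(3/72457 - 29706) = 1/(-2152407639/72457) = -72457/2152407639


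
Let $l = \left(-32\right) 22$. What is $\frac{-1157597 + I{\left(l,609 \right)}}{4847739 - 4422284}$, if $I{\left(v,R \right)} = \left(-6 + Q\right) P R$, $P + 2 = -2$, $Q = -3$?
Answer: $- \frac{1135673}{425455} \approx -2.6693$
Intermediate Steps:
$P = -4$ ($P = -2 - 2 = -4$)
$l = -704$
$I{\left(v,R \right)} = 36 R$ ($I{\left(v,R \right)} = \left(-6 - 3\right) \left(-4\right) R = \left(-9\right) \left(-4\right) R = 36 R$)
$\frac{-1157597 + I{\left(l,609 \right)}}{4847739 - 4422284} = \frac{-1157597 + 36 \cdot 609}{4847739 - 4422284} = \frac{-1157597 + 21924}{425455} = \left(-1135673\right) \frac{1}{425455} = - \frac{1135673}{425455}$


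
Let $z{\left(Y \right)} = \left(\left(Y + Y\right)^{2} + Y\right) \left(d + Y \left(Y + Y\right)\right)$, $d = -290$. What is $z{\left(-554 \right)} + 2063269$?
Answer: $752885586889$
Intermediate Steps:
$z{\left(Y \right)} = \left(-290 + 2 Y^{2}\right) \left(Y + 4 Y^{2}\right)$ ($z{\left(Y \right)} = \left(\left(Y + Y\right)^{2} + Y\right) \left(-290 + Y \left(Y + Y\right)\right) = \left(\left(2 Y\right)^{2} + Y\right) \left(-290 + Y 2 Y\right) = \left(4 Y^{2} + Y\right) \left(-290 + 2 Y^{2}\right) = \left(Y + 4 Y^{2}\right) \left(-290 + 2 Y^{2}\right) = \left(-290 + 2 Y^{2}\right) \left(Y + 4 Y^{2}\right)$)
$z{\left(-554 \right)} + 2063269 = 2 \left(-554\right) \left(-145 + \left(-554\right)^{2} - -321320 + 4 \left(-554\right)^{3}\right) + 2063269 = 2 \left(-554\right) \left(-145 + 306916 + 321320 + 4 \left(-170031464\right)\right) + 2063269 = 2 \left(-554\right) \left(-145 + 306916 + 321320 - 680125856\right) + 2063269 = 2 \left(-554\right) \left(-679497765\right) + 2063269 = 752883523620 + 2063269 = 752885586889$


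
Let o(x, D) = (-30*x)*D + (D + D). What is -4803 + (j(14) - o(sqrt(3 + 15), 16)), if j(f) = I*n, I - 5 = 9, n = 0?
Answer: -4835 + 1440*sqrt(2) ≈ -2798.5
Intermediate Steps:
I = 14 (I = 5 + 9 = 14)
o(x, D) = 2*D - 30*D*x (o(x, D) = -30*D*x + 2*D = 2*D - 30*D*x)
j(f) = 0 (j(f) = 14*0 = 0)
-4803 + (j(14) - o(sqrt(3 + 15), 16)) = -4803 + (0 - 2*16*(1 - 15*sqrt(3 + 15))) = -4803 + (0 - 2*16*(1 - 45*sqrt(2))) = -4803 + (0 - (32 - 1440*sqrt(2))) = -4803 + (0 + (-32 + 1440*sqrt(2))) = -4803 + (-32 + 1440*sqrt(2)) = -4835 + 1440*sqrt(2)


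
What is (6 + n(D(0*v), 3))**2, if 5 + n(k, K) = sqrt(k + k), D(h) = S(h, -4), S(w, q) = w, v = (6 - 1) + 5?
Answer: 1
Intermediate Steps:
v = 10 (v = 5 + 5 = 10)
D(h) = h
n(k, K) = -5 + sqrt(2)*sqrt(k) (n(k, K) = -5 + sqrt(k + k) = -5 + sqrt(2*k) = -5 + sqrt(2)*sqrt(k))
(6 + n(D(0*v), 3))**2 = (6 + (-5 + sqrt(2)*sqrt(0*10)))**2 = (6 + (-5 + sqrt(2)*sqrt(0)))**2 = (6 + (-5 + sqrt(2)*0))**2 = (6 + (-5 + 0))**2 = (6 - 5)**2 = 1**2 = 1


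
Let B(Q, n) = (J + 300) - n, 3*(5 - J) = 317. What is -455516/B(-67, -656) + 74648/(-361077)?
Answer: -246810299482/463261791 ≈ -532.77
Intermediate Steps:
J = -302/3 (J = 5 - ⅓*317 = 5 - 317/3 = -302/3 ≈ -100.67)
B(Q, n) = 598/3 - n (B(Q, n) = (-302/3 + 300) - n = 598/3 - n)
-455516/B(-67, -656) + 74648/(-361077) = -455516/(598/3 - 1*(-656)) + 74648/(-361077) = -455516/(598/3 + 656) + 74648*(-1/361077) = -455516/2566/3 - 74648/361077 = -455516*3/2566 - 74648/361077 = -683274/1283 - 74648/361077 = -246810299482/463261791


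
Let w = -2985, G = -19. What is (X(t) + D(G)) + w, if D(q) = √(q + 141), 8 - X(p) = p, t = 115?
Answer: -3092 + √122 ≈ -3081.0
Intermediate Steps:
X(p) = 8 - p
D(q) = √(141 + q)
(X(t) + D(G)) + w = ((8 - 1*115) + √(141 - 19)) - 2985 = ((8 - 115) + √122) - 2985 = (-107 + √122) - 2985 = -3092 + √122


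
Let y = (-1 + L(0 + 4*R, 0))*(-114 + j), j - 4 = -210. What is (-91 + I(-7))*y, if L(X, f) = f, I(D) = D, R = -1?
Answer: -31360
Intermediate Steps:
j = -206 (j = 4 - 210 = -206)
y = 320 (y = (-1 + 0)*(-114 - 206) = -1*(-320) = 320)
(-91 + I(-7))*y = (-91 - 7)*320 = -98*320 = -31360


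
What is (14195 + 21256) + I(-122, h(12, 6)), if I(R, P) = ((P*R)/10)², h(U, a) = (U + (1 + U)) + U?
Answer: 5980324/25 ≈ 2.3921e+5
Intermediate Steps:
h(U, a) = 1 + 3*U (h(U, a) = (1 + 2*U) + U = 1 + 3*U)
I(R, P) = P²*R²/100 (I(R, P) = ((P*R)*(⅒))² = (P*R/10)² = P²*R²/100)
(14195 + 21256) + I(-122, h(12, 6)) = (14195 + 21256) + (1/100)*(1 + 3*12)²*(-122)² = 35451 + (1/100)*(1 + 36)²*14884 = 35451 + (1/100)*37²*14884 = 35451 + (1/100)*1369*14884 = 35451 + 5094049/25 = 5980324/25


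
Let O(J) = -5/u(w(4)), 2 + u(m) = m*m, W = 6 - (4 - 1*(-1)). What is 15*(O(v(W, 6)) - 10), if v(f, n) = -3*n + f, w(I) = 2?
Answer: -375/2 ≈ -187.50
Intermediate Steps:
W = 1 (W = 6 - (4 + 1) = 6 - 1*5 = 6 - 5 = 1)
u(m) = -2 + m² (u(m) = -2 + m*m = -2 + m²)
v(f, n) = f - 3*n
O(J) = -5/2 (O(J) = -5/(-2 + 2²) = -5/(-2 + 4) = -5/2)
15*(O(v(W, 6)) - 10) = 15*(-5/2 - 10) = 15*(-25/2) = -375/2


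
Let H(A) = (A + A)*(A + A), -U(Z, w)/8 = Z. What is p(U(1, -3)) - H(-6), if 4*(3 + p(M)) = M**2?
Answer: -131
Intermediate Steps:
U(Z, w) = -8*Z
H(A) = 4*A**2 (H(A) = (2*A)*(2*A) = 4*A**2)
p(M) = -3 + M**2/4
p(U(1, -3)) - H(-6) = (-3 + (-8*1)**2/4) - 4*(-6)**2 = (-3 + (1/4)*(-8)**2) - 4*36 = (-3 + (1/4)*64) - 1*144 = (-3 + 16) - 144 = 13 - 144 = -131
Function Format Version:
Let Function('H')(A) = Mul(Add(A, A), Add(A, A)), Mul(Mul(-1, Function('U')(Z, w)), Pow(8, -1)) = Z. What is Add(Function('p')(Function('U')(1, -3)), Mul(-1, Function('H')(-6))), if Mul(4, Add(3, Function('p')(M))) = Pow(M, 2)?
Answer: -131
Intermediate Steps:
Function('U')(Z, w) = Mul(-8, Z)
Function('H')(A) = Mul(4, Pow(A, 2)) (Function('H')(A) = Mul(Mul(2, A), Mul(2, A)) = Mul(4, Pow(A, 2)))
Function('p')(M) = Add(-3, Mul(Rational(1, 4), Pow(M, 2)))
Add(Function('p')(Function('U')(1, -3)), Mul(-1, Function('H')(-6))) = Add(Add(-3, Mul(Rational(1, 4), Pow(Mul(-8, 1), 2))), Mul(-1, Mul(4, Pow(-6, 2)))) = Add(Add(-3, Mul(Rational(1, 4), Pow(-8, 2))), Mul(-1, Mul(4, 36))) = Add(Add(-3, Mul(Rational(1, 4), 64)), Mul(-1, 144)) = Add(Add(-3, 16), -144) = Add(13, -144) = -131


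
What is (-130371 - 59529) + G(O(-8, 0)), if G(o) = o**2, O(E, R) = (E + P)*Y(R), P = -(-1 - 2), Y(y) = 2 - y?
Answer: -189800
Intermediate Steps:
P = 3 (P = -1*(-3) = 3)
O(E, R) = (2 - R)*(3 + E) (O(E, R) = (E + 3)*(2 - R) = (3 + E)*(2 - R) = (2 - R)*(3 + E))
(-130371 - 59529) + G(O(-8, 0)) = (-130371 - 59529) + (-(-2 + 0)*(3 - 8))**2 = -189900 + (-1*(-2)*(-5))**2 = -189900 + (-10)**2 = -189900 + 100 = -189800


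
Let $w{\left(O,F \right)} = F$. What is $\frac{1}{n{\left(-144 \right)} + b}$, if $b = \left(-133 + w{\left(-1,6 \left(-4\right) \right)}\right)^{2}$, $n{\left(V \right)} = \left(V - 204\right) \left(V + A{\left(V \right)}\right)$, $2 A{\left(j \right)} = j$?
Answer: $\frac{1}{99817} \approx 1.0018 \cdot 10^{-5}$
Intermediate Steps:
$A{\left(j \right)} = \frac{j}{2}$
$n{\left(V \right)} = \frac{3 V \left(-204 + V\right)}{2}$ ($n{\left(V \right)} = \left(V - 204\right) \left(V + \frac{V}{2}\right) = \left(-204 + V\right) \frac{3 V}{2} = \frac{3 V \left(-204 + V\right)}{2}$)
$b = 24649$ ($b = \left(-133 + 6 \left(-4\right)\right)^{2} = \left(-133 - 24\right)^{2} = \left(-157\right)^{2} = 24649$)
$\frac{1}{n{\left(-144 \right)} + b} = \frac{1}{\frac{3}{2} \left(-144\right) \left(-204 - 144\right) + 24649} = \frac{1}{\frac{3}{2} \left(-144\right) \left(-348\right) + 24649} = \frac{1}{75168 + 24649} = \frac{1}{99817}$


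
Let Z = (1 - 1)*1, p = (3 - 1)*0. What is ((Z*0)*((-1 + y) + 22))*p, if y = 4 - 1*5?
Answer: 0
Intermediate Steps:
p = 0 (p = 2*0 = 0)
Z = 0 (Z = 0*1 = 0)
y = -1 (y = 4 - 5 = -1)
((Z*0)*((-1 + y) + 22))*p = ((0*0)*((-1 - 1) + 22))*0 = (0*(-2 + 22))*0 = (0*20)*0 = 0*0 = 0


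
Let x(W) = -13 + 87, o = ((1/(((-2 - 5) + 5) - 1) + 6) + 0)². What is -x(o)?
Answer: -74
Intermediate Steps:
o = 289/9 (o = ((1/((-7 + 5) - 1) + 6) + 0)² = ((1/(-2 - 1) + 6) + 0)² = ((1/(-3) + 6) + 0)² = ((-⅓ + 6) + 0)² = (17/3 + 0)² = (17/3)² = 289/9 ≈ 32.111)
x(W) = 74
-x(o) = -1*74 = -74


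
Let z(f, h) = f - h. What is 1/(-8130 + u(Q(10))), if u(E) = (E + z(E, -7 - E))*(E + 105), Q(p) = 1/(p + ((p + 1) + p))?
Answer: -961/7096610 ≈ -0.00013542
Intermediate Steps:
Q(p) = 1/(1 + 3*p) (Q(p) = 1/(p + ((1 + p) + p)) = 1/(p + (1 + 2*p)) = 1/(1 + 3*p))
u(E) = (7 + 3*E)*(105 + E) (u(E) = (E + (E - (-7 - E)))*(E + 105) = (E + (E + (7 + E)))*(105 + E) = (E + (7 + 2*E))*(105 + E) = (7 + 3*E)*(105 + E))
1/(-8130 + u(Q(10))) = 1/(-8130 + (735 + 3*(1/(1 + 3*10))² + 322/(1 + 3*10))) = 1/(-8130 + (735 + 3*(1/(1 + 30))² + 322/(1 + 30))) = 1/(-8130 + (735 + 3*(1/31)² + 322/31)) = 1/(-8130 + (735 + 3*(1/31)² + 322*(1/31))) = 1/(-8130 + (735 + 3*(1/961) + 322/31)) = 1/(-8130 + (735 + 3/961 + 322/31)) = 1/(-8130 + 716320/961) = 1/(-7096610/961) = -961/7096610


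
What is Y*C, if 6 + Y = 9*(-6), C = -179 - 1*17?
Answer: 11760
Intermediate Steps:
C = -196 (C = -179 - 17 = -196)
Y = -60 (Y = -6 + 9*(-6) = -6 - 54 = -60)
Y*C = -60*(-196) = 11760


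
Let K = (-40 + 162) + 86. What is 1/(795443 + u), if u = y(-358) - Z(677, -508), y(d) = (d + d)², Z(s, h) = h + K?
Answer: 1/1308399 ≈ 7.6429e-7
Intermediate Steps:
K = 208 (K = 122 + 86 = 208)
Z(s, h) = 208 + h (Z(s, h) = h + 208 = 208 + h)
y(d) = 4*d² (y(d) = (2*d)² = 4*d²)
u = 512956 (u = 4*(-358)² - (208 - 508) = 4*128164 - 1*(-300) = 512656 + 300 = 512956)
1/(795443 + u) = 1/(795443 + 512956) = 1/1308399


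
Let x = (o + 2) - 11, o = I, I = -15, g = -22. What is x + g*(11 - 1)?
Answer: -244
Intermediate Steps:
o = -15
x = -24 (x = (-15 + 2) - 11 = -13 - 11 = -24)
x + g*(11 - 1) = -24 - 22*(11 - 1) = -24 - 22*10 = -24 - 220 = -244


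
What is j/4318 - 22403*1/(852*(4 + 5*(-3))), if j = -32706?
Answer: -104892239/20234148 ≈ -5.1839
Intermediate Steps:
j/4318 - 22403*1/(852*(4 + 5*(-3))) = -32706/4318 - 22403*1/(852*(4 + 5*(-3))) = -32706*1/4318 - 22403*1/(852*(4 - 15)) = -16353/2159 - 22403/(852*(-11)) = -16353/2159 - 22403/(-9372) = -16353/2159 - 22403*(-1/9372) = -16353/2159 + 22403/9372 = -104892239/20234148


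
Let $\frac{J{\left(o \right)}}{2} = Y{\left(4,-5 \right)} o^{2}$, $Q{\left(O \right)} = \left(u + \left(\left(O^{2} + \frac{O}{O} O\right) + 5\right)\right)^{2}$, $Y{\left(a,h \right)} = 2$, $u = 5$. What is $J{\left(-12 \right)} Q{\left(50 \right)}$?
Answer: $3774873600$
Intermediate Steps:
$Q{\left(O \right)} = \left(10 + O + O^{2}\right)^{2}$ ($Q{\left(O \right)} = \left(5 + \left(\left(O^{2} + \frac{O}{O} O\right) + 5\right)\right)^{2} = \left(5 + \left(\left(O^{2} + 1 O\right) + 5\right)\right)^{2} = \left(5 + \left(\left(O^{2} + O\right) + 5\right)\right)^{2} = \left(5 + \left(\left(O + O^{2}\right) + 5\right)\right)^{2} = \left(5 + \left(5 + O + O^{2}\right)\right)^{2} = \left(10 + O + O^{2}\right)^{2}$)
$J{\left(o \right)} = 4 o^{2}$ ($J{\left(o \right)} = 2 \cdot 2 o^{2} = 4 o^{2}$)
$J{\left(-12 \right)} Q{\left(50 \right)} = 4 \left(-12\right)^{2} \left(10 + 50 + 50^{2}\right)^{2} = 4 \cdot 144 \left(10 + 50 + 2500\right)^{2} = 576 \cdot 2560^{2} = 576 \cdot 6553600 = 3774873600$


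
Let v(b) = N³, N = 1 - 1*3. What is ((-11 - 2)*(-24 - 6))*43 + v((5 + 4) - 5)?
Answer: 16762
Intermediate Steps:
N = -2 (N = 1 - 3 = -2)
v(b) = -8 (v(b) = (-2)³ = -8)
((-11 - 2)*(-24 - 6))*43 + v((5 + 4) - 5) = ((-11 - 2)*(-24 - 6))*43 - 8 = -13*(-30)*43 - 8 = 390*43 - 8 = 16770 - 8 = 16762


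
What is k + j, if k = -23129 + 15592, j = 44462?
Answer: 36925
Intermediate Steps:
k = -7537
k + j = -7537 + 44462 = 36925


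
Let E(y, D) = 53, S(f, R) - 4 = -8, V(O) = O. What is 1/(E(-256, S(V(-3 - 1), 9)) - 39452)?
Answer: -1/39399 ≈ -2.5381e-5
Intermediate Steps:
S(f, R) = -4 (S(f, R) = 4 - 8 = -4)
1/(E(-256, S(V(-3 - 1), 9)) - 39452) = 1/(53 - 39452) = 1/(-39399) = -1/39399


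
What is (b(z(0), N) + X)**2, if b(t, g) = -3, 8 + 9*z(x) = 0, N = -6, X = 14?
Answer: 121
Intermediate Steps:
z(x) = -8/9 (z(x) = -8/9 + (1/9)*0 = -8/9 + 0 = -8/9)
(b(z(0), N) + X)**2 = (-3 + 14)**2 = 11**2 = 121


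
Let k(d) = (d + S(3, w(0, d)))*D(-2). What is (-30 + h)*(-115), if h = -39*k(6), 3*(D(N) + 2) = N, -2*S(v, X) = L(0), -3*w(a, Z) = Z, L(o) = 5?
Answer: -38410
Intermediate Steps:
w(a, Z) = -Z/3
S(v, X) = -5/2 (S(v, X) = -½*5 = -5/2)
D(N) = -2 + N/3
k(d) = 20/3 - 8*d/3 (k(d) = (d - 5/2)*(-2 + (⅓)*(-2)) = (-5/2 + d)*(-2 - ⅔) = (-5/2 + d)*(-8/3) = 20/3 - 8*d/3)
h = 364 (h = -39*(20/3 - 8/3*6) = -39*(20/3 - 16) = -39*(-28/3) = 364)
(-30 + h)*(-115) = (-30 + 364)*(-115) = 334*(-115) = -38410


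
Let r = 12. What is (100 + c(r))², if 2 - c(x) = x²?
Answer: 1764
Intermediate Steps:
c(x) = 2 - x²
(100 + c(r))² = (100 + (2 - 1*12²))² = (100 + (2 - 1*144))² = (100 + (2 - 144))² = (100 - 142)² = (-42)² = 1764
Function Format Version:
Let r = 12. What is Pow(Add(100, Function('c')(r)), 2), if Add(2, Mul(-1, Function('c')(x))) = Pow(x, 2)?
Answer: 1764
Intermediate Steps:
Function('c')(x) = Add(2, Mul(-1, Pow(x, 2)))
Pow(Add(100, Function('c')(r)), 2) = Pow(Add(100, Add(2, Mul(-1, Pow(12, 2)))), 2) = Pow(Add(100, Add(2, Mul(-1, 144))), 2) = Pow(Add(100, Add(2, -144)), 2) = Pow(Add(100, -142), 2) = Pow(-42, 2) = 1764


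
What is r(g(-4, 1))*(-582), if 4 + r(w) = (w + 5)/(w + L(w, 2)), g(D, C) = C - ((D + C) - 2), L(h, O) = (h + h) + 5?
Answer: 47142/23 ≈ 2049.7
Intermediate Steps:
L(h, O) = 5 + 2*h (L(h, O) = 2*h + 5 = 5 + 2*h)
g(D, C) = 2 - D (g(D, C) = C - ((C + D) - 2) = C - (-2 + C + D) = C + (2 - C - D) = 2 - D)
r(w) = -4 + (5 + w)/(5 + 3*w) (r(w) = -4 + (w + 5)/(w + (5 + 2*w)) = -4 + (5 + w)/(5 + 3*w))
r(g(-4, 1))*(-582) = ((-15 - 11*(2 - 1*(-4)))/(5 + 3*(2 - 1*(-4))))*(-582) = ((-15 - 11*(2 + 4))/(5 + 3*(2 + 4)))*(-582) = ((-15 - 11*6)/(5 + 3*6))*(-582) = ((-15 - 66)/(5 + 18))*(-582) = (-81/23)*(-582) = ((1/23)*(-81))*(-582) = -81/23*(-582) = 47142/23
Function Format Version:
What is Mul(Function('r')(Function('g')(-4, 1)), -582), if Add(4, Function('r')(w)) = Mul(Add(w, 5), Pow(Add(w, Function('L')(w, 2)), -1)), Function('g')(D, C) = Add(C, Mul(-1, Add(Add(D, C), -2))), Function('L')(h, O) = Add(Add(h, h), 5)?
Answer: Rational(47142, 23) ≈ 2049.7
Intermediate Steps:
Function('L')(h, O) = Add(5, Mul(2, h)) (Function('L')(h, O) = Add(Mul(2, h), 5) = Add(5, Mul(2, h)))
Function('g')(D, C) = Add(2, Mul(-1, D)) (Function('g')(D, C) = Add(C, Mul(-1, Add(Add(C, D), -2))) = Add(C, Mul(-1, Add(-2, C, D))) = Add(C, Add(2, Mul(-1, C), Mul(-1, D))) = Add(2, Mul(-1, D)))
Function('r')(w) = Add(-4, Mul(Pow(Add(5, Mul(3, w)), -1), Add(5, w))) (Function('r')(w) = Add(-4, Mul(Add(w, 5), Pow(Add(w, Add(5, Mul(2, w))), -1))) = Add(-4, Mul(Add(5, w), Pow(Add(5, Mul(3, w)), -1))) = Add(-4, Mul(Pow(Add(5, Mul(3, w)), -1), Add(5, w))))
Mul(Function('r')(Function('g')(-4, 1)), -582) = Mul(Mul(Pow(Add(5, Mul(3, Add(2, Mul(-1, -4)))), -1), Add(-15, Mul(-11, Add(2, Mul(-1, -4))))), -582) = Mul(Mul(Pow(Add(5, Mul(3, Add(2, 4))), -1), Add(-15, Mul(-11, Add(2, 4)))), -582) = Mul(Mul(Pow(Add(5, Mul(3, 6)), -1), Add(-15, Mul(-11, 6))), -582) = Mul(Mul(Pow(Add(5, 18), -1), Add(-15, -66)), -582) = Mul(Mul(Pow(23, -1), -81), -582) = Mul(Mul(Rational(1, 23), -81), -582) = Mul(Rational(-81, 23), -582) = Rational(47142, 23)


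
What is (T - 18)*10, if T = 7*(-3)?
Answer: -390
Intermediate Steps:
T = -21
(T - 18)*10 = (-21 - 18)*10 = -39*10 = -390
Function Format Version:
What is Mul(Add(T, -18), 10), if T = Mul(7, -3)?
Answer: -390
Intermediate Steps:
T = -21
Mul(Add(T, -18), 10) = Mul(Add(-21, -18), 10) = Mul(-39, 10) = -390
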